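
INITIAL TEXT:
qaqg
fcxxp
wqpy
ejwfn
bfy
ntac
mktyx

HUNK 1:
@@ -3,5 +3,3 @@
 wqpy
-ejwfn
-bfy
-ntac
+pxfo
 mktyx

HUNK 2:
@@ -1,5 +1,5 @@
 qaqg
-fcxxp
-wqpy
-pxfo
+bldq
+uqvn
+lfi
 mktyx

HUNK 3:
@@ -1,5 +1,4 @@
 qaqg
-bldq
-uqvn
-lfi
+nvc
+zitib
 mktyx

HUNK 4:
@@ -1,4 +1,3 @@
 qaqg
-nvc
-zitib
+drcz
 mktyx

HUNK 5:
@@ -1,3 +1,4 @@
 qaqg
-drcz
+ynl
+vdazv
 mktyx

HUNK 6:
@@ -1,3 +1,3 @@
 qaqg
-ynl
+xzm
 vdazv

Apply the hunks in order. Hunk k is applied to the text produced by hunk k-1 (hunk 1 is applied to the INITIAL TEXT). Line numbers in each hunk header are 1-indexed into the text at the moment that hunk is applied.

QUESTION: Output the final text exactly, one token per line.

Hunk 1: at line 3 remove [ejwfn,bfy,ntac] add [pxfo] -> 5 lines: qaqg fcxxp wqpy pxfo mktyx
Hunk 2: at line 1 remove [fcxxp,wqpy,pxfo] add [bldq,uqvn,lfi] -> 5 lines: qaqg bldq uqvn lfi mktyx
Hunk 3: at line 1 remove [bldq,uqvn,lfi] add [nvc,zitib] -> 4 lines: qaqg nvc zitib mktyx
Hunk 4: at line 1 remove [nvc,zitib] add [drcz] -> 3 lines: qaqg drcz mktyx
Hunk 5: at line 1 remove [drcz] add [ynl,vdazv] -> 4 lines: qaqg ynl vdazv mktyx
Hunk 6: at line 1 remove [ynl] add [xzm] -> 4 lines: qaqg xzm vdazv mktyx

Answer: qaqg
xzm
vdazv
mktyx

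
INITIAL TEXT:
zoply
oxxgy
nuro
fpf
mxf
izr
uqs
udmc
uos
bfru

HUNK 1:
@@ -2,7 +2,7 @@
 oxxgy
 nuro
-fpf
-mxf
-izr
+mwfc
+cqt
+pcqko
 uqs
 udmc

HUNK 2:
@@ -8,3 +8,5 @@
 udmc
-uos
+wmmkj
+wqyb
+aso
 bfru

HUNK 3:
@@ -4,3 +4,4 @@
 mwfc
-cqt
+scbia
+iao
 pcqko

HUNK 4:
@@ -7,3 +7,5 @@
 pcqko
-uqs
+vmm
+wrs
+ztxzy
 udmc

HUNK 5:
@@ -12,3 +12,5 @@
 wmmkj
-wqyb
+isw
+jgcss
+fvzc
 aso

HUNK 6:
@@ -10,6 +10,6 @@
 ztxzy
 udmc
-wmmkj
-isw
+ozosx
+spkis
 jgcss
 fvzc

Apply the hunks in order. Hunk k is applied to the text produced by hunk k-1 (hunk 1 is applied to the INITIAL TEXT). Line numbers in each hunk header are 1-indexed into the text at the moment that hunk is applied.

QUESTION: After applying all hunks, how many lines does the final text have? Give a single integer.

Hunk 1: at line 2 remove [fpf,mxf,izr] add [mwfc,cqt,pcqko] -> 10 lines: zoply oxxgy nuro mwfc cqt pcqko uqs udmc uos bfru
Hunk 2: at line 8 remove [uos] add [wmmkj,wqyb,aso] -> 12 lines: zoply oxxgy nuro mwfc cqt pcqko uqs udmc wmmkj wqyb aso bfru
Hunk 3: at line 4 remove [cqt] add [scbia,iao] -> 13 lines: zoply oxxgy nuro mwfc scbia iao pcqko uqs udmc wmmkj wqyb aso bfru
Hunk 4: at line 7 remove [uqs] add [vmm,wrs,ztxzy] -> 15 lines: zoply oxxgy nuro mwfc scbia iao pcqko vmm wrs ztxzy udmc wmmkj wqyb aso bfru
Hunk 5: at line 12 remove [wqyb] add [isw,jgcss,fvzc] -> 17 lines: zoply oxxgy nuro mwfc scbia iao pcqko vmm wrs ztxzy udmc wmmkj isw jgcss fvzc aso bfru
Hunk 6: at line 10 remove [wmmkj,isw] add [ozosx,spkis] -> 17 lines: zoply oxxgy nuro mwfc scbia iao pcqko vmm wrs ztxzy udmc ozosx spkis jgcss fvzc aso bfru
Final line count: 17

Answer: 17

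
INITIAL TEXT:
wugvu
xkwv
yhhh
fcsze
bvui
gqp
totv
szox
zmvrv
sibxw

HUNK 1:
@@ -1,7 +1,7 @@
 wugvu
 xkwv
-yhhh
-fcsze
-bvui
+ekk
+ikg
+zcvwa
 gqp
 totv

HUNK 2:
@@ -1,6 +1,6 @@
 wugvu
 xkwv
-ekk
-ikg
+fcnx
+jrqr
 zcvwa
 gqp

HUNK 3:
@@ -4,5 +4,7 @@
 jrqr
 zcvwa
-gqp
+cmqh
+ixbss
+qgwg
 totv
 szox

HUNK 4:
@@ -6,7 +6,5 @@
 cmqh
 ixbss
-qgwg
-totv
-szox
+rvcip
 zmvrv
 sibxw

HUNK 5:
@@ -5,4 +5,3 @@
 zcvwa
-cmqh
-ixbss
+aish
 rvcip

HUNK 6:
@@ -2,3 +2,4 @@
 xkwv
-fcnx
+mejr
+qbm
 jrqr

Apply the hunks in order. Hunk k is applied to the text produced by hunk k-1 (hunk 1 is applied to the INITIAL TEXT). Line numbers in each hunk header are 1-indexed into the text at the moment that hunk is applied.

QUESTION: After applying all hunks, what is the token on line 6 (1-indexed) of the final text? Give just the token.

Hunk 1: at line 1 remove [yhhh,fcsze,bvui] add [ekk,ikg,zcvwa] -> 10 lines: wugvu xkwv ekk ikg zcvwa gqp totv szox zmvrv sibxw
Hunk 2: at line 1 remove [ekk,ikg] add [fcnx,jrqr] -> 10 lines: wugvu xkwv fcnx jrqr zcvwa gqp totv szox zmvrv sibxw
Hunk 3: at line 4 remove [gqp] add [cmqh,ixbss,qgwg] -> 12 lines: wugvu xkwv fcnx jrqr zcvwa cmqh ixbss qgwg totv szox zmvrv sibxw
Hunk 4: at line 6 remove [qgwg,totv,szox] add [rvcip] -> 10 lines: wugvu xkwv fcnx jrqr zcvwa cmqh ixbss rvcip zmvrv sibxw
Hunk 5: at line 5 remove [cmqh,ixbss] add [aish] -> 9 lines: wugvu xkwv fcnx jrqr zcvwa aish rvcip zmvrv sibxw
Hunk 6: at line 2 remove [fcnx] add [mejr,qbm] -> 10 lines: wugvu xkwv mejr qbm jrqr zcvwa aish rvcip zmvrv sibxw
Final line 6: zcvwa

Answer: zcvwa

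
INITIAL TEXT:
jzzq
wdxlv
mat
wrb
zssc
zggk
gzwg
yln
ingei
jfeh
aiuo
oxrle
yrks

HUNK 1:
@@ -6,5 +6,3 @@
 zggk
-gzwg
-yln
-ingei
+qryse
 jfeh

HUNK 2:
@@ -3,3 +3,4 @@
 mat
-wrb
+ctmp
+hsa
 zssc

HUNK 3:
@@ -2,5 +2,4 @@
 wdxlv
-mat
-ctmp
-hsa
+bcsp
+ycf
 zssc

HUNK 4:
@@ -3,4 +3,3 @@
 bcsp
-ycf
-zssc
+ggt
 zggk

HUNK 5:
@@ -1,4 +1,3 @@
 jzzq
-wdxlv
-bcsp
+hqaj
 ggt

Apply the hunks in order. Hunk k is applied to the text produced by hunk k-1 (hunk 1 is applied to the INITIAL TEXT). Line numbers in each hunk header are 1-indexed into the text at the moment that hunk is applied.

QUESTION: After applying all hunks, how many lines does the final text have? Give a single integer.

Hunk 1: at line 6 remove [gzwg,yln,ingei] add [qryse] -> 11 lines: jzzq wdxlv mat wrb zssc zggk qryse jfeh aiuo oxrle yrks
Hunk 2: at line 3 remove [wrb] add [ctmp,hsa] -> 12 lines: jzzq wdxlv mat ctmp hsa zssc zggk qryse jfeh aiuo oxrle yrks
Hunk 3: at line 2 remove [mat,ctmp,hsa] add [bcsp,ycf] -> 11 lines: jzzq wdxlv bcsp ycf zssc zggk qryse jfeh aiuo oxrle yrks
Hunk 4: at line 3 remove [ycf,zssc] add [ggt] -> 10 lines: jzzq wdxlv bcsp ggt zggk qryse jfeh aiuo oxrle yrks
Hunk 5: at line 1 remove [wdxlv,bcsp] add [hqaj] -> 9 lines: jzzq hqaj ggt zggk qryse jfeh aiuo oxrle yrks
Final line count: 9

Answer: 9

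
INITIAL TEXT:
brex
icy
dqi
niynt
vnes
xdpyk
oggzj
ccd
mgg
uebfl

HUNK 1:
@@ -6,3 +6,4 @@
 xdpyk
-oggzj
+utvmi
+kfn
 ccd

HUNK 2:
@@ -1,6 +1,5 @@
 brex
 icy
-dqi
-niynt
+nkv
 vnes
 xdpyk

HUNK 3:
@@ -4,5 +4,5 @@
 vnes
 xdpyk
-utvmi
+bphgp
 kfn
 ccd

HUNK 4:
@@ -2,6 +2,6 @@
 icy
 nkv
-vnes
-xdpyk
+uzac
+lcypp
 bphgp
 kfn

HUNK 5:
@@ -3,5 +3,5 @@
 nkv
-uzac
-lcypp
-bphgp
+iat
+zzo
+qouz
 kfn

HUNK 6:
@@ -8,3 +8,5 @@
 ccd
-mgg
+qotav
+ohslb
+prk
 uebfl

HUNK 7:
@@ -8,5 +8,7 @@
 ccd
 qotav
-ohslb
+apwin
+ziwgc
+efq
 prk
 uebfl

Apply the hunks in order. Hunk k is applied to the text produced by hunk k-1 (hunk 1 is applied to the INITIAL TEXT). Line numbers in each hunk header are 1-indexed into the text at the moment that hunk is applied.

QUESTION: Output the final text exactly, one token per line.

Answer: brex
icy
nkv
iat
zzo
qouz
kfn
ccd
qotav
apwin
ziwgc
efq
prk
uebfl

Derivation:
Hunk 1: at line 6 remove [oggzj] add [utvmi,kfn] -> 11 lines: brex icy dqi niynt vnes xdpyk utvmi kfn ccd mgg uebfl
Hunk 2: at line 1 remove [dqi,niynt] add [nkv] -> 10 lines: brex icy nkv vnes xdpyk utvmi kfn ccd mgg uebfl
Hunk 3: at line 4 remove [utvmi] add [bphgp] -> 10 lines: brex icy nkv vnes xdpyk bphgp kfn ccd mgg uebfl
Hunk 4: at line 2 remove [vnes,xdpyk] add [uzac,lcypp] -> 10 lines: brex icy nkv uzac lcypp bphgp kfn ccd mgg uebfl
Hunk 5: at line 3 remove [uzac,lcypp,bphgp] add [iat,zzo,qouz] -> 10 lines: brex icy nkv iat zzo qouz kfn ccd mgg uebfl
Hunk 6: at line 8 remove [mgg] add [qotav,ohslb,prk] -> 12 lines: brex icy nkv iat zzo qouz kfn ccd qotav ohslb prk uebfl
Hunk 7: at line 8 remove [ohslb] add [apwin,ziwgc,efq] -> 14 lines: brex icy nkv iat zzo qouz kfn ccd qotav apwin ziwgc efq prk uebfl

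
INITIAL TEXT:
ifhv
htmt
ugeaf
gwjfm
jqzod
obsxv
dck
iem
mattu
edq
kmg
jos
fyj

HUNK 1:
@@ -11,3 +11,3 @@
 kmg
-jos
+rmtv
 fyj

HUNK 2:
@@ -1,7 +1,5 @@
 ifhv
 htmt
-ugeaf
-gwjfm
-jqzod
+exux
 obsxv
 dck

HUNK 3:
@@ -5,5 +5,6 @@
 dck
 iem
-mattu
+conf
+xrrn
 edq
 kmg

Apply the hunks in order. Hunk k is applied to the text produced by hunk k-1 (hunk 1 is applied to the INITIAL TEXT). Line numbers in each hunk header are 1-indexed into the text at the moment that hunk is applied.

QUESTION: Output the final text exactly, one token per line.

Answer: ifhv
htmt
exux
obsxv
dck
iem
conf
xrrn
edq
kmg
rmtv
fyj

Derivation:
Hunk 1: at line 11 remove [jos] add [rmtv] -> 13 lines: ifhv htmt ugeaf gwjfm jqzod obsxv dck iem mattu edq kmg rmtv fyj
Hunk 2: at line 1 remove [ugeaf,gwjfm,jqzod] add [exux] -> 11 lines: ifhv htmt exux obsxv dck iem mattu edq kmg rmtv fyj
Hunk 3: at line 5 remove [mattu] add [conf,xrrn] -> 12 lines: ifhv htmt exux obsxv dck iem conf xrrn edq kmg rmtv fyj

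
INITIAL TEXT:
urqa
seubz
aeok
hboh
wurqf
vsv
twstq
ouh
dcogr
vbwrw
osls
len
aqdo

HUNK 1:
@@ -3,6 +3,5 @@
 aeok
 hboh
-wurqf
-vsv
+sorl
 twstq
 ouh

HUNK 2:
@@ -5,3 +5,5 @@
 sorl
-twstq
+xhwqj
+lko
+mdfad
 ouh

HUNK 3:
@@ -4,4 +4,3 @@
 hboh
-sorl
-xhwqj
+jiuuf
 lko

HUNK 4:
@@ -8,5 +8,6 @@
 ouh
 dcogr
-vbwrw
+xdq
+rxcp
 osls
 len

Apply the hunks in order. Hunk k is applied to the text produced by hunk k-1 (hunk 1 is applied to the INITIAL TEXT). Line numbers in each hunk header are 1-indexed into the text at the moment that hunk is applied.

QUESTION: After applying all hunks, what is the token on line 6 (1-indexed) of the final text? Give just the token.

Answer: lko

Derivation:
Hunk 1: at line 3 remove [wurqf,vsv] add [sorl] -> 12 lines: urqa seubz aeok hboh sorl twstq ouh dcogr vbwrw osls len aqdo
Hunk 2: at line 5 remove [twstq] add [xhwqj,lko,mdfad] -> 14 lines: urqa seubz aeok hboh sorl xhwqj lko mdfad ouh dcogr vbwrw osls len aqdo
Hunk 3: at line 4 remove [sorl,xhwqj] add [jiuuf] -> 13 lines: urqa seubz aeok hboh jiuuf lko mdfad ouh dcogr vbwrw osls len aqdo
Hunk 4: at line 8 remove [vbwrw] add [xdq,rxcp] -> 14 lines: urqa seubz aeok hboh jiuuf lko mdfad ouh dcogr xdq rxcp osls len aqdo
Final line 6: lko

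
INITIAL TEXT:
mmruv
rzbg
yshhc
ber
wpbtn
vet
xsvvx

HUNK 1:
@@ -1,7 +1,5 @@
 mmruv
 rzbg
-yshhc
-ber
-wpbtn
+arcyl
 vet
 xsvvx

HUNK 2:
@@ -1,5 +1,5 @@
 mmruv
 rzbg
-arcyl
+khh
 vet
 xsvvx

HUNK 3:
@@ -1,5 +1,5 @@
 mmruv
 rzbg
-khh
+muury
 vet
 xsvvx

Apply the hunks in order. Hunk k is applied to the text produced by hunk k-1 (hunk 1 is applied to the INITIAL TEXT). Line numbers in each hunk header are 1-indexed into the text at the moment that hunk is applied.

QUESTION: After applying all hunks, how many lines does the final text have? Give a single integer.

Answer: 5

Derivation:
Hunk 1: at line 1 remove [yshhc,ber,wpbtn] add [arcyl] -> 5 lines: mmruv rzbg arcyl vet xsvvx
Hunk 2: at line 1 remove [arcyl] add [khh] -> 5 lines: mmruv rzbg khh vet xsvvx
Hunk 3: at line 1 remove [khh] add [muury] -> 5 lines: mmruv rzbg muury vet xsvvx
Final line count: 5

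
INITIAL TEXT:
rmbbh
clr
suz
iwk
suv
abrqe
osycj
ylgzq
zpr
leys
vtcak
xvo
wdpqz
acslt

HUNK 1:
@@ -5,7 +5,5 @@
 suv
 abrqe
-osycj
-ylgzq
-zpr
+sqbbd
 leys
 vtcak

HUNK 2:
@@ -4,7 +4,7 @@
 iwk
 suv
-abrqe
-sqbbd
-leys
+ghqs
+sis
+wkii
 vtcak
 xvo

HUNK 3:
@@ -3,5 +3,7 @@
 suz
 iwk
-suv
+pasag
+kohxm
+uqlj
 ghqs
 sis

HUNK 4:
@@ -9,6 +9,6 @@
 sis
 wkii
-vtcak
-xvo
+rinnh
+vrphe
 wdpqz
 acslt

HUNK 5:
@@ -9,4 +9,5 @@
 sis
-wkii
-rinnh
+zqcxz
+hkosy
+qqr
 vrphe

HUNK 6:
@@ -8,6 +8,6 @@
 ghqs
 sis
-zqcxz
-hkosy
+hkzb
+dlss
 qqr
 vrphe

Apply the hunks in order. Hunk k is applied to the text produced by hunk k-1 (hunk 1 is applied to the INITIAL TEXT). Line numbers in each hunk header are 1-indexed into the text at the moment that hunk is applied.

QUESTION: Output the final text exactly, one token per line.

Answer: rmbbh
clr
suz
iwk
pasag
kohxm
uqlj
ghqs
sis
hkzb
dlss
qqr
vrphe
wdpqz
acslt

Derivation:
Hunk 1: at line 5 remove [osycj,ylgzq,zpr] add [sqbbd] -> 12 lines: rmbbh clr suz iwk suv abrqe sqbbd leys vtcak xvo wdpqz acslt
Hunk 2: at line 4 remove [abrqe,sqbbd,leys] add [ghqs,sis,wkii] -> 12 lines: rmbbh clr suz iwk suv ghqs sis wkii vtcak xvo wdpqz acslt
Hunk 3: at line 3 remove [suv] add [pasag,kohxm,uqlj] -> 14 lines: rmbbh clr suz iwk pasag kohxm uqlj ghqs sis wkii vtcak xvo wdpqz acslt
Hunk 4: at line 9 remove [vtcak,xvo] add [rinnh,vrphe] -> 14 lines: rmbbh clr suz iwk pasag kohxm uqlj ghqs sis wkii rinnh vrphe wdpqz acslt
Hunk 5: at line 9 remove [wkii,rinnh] add [zqcxz,hkosy,qqr] -> 15 lines: rmbbh clr suz iwk pasag kohxm uqlj ghqs sis zqcxz hkosy qqr vrphe wdpqz acslt
Hunk 6: at line 8 remove [zqcxz,hkosy] add [hkzb,dlss] -> 15 lines: rmbbh clr suz iwk pasag kohxm uqlj ghqs sis hkzb dlss qqr vrphe wdpqz acslt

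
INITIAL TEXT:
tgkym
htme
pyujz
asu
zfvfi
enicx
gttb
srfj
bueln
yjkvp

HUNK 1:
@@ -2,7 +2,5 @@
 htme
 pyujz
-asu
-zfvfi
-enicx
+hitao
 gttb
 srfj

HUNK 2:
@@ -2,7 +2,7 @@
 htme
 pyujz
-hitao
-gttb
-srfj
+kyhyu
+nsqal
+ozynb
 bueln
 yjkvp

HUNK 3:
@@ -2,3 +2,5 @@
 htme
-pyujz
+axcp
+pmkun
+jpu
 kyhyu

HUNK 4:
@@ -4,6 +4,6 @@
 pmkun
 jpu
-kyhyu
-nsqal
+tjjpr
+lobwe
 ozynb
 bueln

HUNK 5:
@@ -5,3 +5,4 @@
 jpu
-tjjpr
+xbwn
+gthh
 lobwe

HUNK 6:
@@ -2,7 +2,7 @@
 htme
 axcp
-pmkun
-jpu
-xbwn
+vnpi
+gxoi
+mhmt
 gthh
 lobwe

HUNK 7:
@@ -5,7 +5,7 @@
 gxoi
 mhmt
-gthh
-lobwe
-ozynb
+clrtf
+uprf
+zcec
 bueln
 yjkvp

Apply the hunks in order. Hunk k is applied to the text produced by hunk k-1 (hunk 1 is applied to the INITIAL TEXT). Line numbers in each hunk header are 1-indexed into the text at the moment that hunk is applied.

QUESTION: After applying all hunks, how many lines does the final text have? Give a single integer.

Answer: 11

Derivation:
Hunk 1: at line 2 remove [asu,zfvfi,enicx] add [hitao] -> 8 lines: tgkym htme pyujz hitao gttb srfj bueln yjkvp
Hunk 2: at line 2 remove [hitao,gttb,srfj] add [kyhyu,nsqal,ozynb] -> 8 lines: tgkym htme pyujz kyhyu nsqal ozynb bueln yjkvp
Hunk 3: at line 2 remove [pyujz] add [axcp,pmkun,jpu] -> 10 lines: tgkym htme axcp pmkun jpu kyhyu nsqal ozynb bueln yjkvp
Hunk 4: at line 4 remove [kyhyu,nsqal] add [tjjpr,lobwe] -> 10 lines: tgkym htme axcp pmkun jpu tjjpr lobwe ozynb bueln yjkvp
Hunk 5: at line 5 remove [tjjpr] add [xbwn,gthh] -> 11 lines: tgkym htme axcp pmkun jpu xbwn gthh lobwe ozynb bueln yjkvp
Hunk 6: at line 2 remove [pmkun,jpu,xbwn] add [vnpi,gxoi,mhmt] -> 11 lines: tgkym htme axcp vnpi gxoi mhmt gthh lobwe ozynb bueln yjkvp
Hunk 7: at line 5 remove [gthh,lobwe,ozynb] add [clrtf,uprf,zcec] -> 11 lines: tgkym htme axcp vnpi gxoi mhmt clrtf uprf zcec bueln yjkvp
Final line count: 11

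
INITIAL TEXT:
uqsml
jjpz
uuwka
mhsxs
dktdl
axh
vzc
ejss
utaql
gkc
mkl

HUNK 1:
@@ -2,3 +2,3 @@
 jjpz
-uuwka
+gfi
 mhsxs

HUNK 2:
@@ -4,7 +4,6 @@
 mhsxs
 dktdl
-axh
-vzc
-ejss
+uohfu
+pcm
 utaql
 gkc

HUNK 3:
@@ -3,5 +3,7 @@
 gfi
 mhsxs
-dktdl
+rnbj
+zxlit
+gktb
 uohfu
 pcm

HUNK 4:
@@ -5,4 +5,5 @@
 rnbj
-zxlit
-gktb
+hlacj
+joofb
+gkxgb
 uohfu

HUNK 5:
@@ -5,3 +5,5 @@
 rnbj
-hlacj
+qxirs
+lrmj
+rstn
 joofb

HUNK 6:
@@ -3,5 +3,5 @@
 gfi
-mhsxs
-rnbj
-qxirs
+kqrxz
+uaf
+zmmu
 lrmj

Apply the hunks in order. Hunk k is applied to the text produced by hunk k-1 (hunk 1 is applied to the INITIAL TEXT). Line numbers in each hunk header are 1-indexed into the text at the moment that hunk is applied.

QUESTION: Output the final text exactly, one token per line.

Hunk 1: at line 2 remove [uuwka] add [gfi] -> 11 lines: uqsml jjpz gfi mhsxs dktdl axh vzc ejss utaql gkc mkl
Hunk 2: at line 4 remove [axh,vzc,ejss] add [uohfu,pcm] -> 10 lines: uqsml jjpz gfi mhsxs dktdl uohfu pcm utaql gkc mkl
Hunk 3: at line 3 remove [dktdl] add [rnbj,zxlit,gktb] -> 12 lines: uqsml jjpz gfi mhsxs rnbj zxlit gktb uohfu pcm utaql gkc mkl
Hunk 4: at line 5 remove [zxlit,gktb] add [hlacj,joofb,gkxgb] -> 13 lines: uqsml jjpz gfi mhsxs rnbj hlacj joofb gkxgb uohfu pcm utaql gkc mkl
Hunk 5: at line 5 remove [hlacj] add [qxirs,lrmj,rstn] -> 15 lines: uqsml jjpz gfi mhsxs rnbj qxirs lrmj rstn joofb gkxgb uohfu pcm utaql gkc mkl
Hunk 6: at line 3 remove [mhsxs,rnbj,qxirs] add [kqrxz,uaf,zmmu] -> 15 lines: uqsml jjpz gfi kqrxz uaf zmmu lrmj rstn joofb gkxgb uohfu pcm utaql gkc mkl

Answer: uqsml
jjpz
gfi
kqrxz
uaf
zmmu
lrmj
rstn
joofb
gkxgb
uohfu
pcm
utaql
gkc
mkl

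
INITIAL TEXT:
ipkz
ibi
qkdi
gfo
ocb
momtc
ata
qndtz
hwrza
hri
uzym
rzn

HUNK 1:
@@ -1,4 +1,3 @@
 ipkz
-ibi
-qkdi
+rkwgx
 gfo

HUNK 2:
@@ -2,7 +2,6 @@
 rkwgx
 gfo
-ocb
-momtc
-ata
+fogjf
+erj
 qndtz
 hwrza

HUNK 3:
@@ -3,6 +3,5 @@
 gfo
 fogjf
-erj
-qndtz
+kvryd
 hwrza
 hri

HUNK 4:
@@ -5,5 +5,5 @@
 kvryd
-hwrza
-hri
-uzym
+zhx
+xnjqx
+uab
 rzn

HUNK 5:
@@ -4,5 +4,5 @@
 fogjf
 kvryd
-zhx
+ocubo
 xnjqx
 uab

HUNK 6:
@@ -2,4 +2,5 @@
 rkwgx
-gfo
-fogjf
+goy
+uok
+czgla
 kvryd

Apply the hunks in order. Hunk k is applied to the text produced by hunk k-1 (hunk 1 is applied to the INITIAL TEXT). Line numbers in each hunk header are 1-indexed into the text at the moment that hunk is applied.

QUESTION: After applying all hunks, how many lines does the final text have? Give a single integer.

Answer: 10

Derivation:
Hunk 1: at line 1 remove [ibi,qkdi] add [rkwgx] -> 11 lines: ipkz rkwgx gfo ocb momtc ata qndtz hwrza hri uzym rzn
Hunk 2: at line 2 remove [ocb,momtc,ata] add [fogjf,erj] -> 10 lines: ipkz rkwgx gfo fogjf erj qndtz hwrza hri uzym rzn
Hunk 3: at line 3 remove [erj,qndtz] add [kvryd] -> 9 lines: ipkz rkwgx gfo fogjf kvryd hwrza hri uzym rzn
Hunk 4: at line 5 remove [hwrza,hri,uzym] add [zhx,xnjqx,uab] -> 9 lines: ipkz rkwgx gfo fogjf kvryd zhx xnjqx uab rzn
Hunk 5: at line 4 remove [zhx] add [ocubo] -> 9 lines: ipkz rkwgx gfo fogjf kvryd ocubo xnjqx uab rzn
Hunk 6: at line 2 remove [gfo,fogjf] add [goy,uok,czgla] -> 10 lines: ipkz rkwgx goy uok czgla kvryd ocubo xnjqx uab rzn
Final line count: 10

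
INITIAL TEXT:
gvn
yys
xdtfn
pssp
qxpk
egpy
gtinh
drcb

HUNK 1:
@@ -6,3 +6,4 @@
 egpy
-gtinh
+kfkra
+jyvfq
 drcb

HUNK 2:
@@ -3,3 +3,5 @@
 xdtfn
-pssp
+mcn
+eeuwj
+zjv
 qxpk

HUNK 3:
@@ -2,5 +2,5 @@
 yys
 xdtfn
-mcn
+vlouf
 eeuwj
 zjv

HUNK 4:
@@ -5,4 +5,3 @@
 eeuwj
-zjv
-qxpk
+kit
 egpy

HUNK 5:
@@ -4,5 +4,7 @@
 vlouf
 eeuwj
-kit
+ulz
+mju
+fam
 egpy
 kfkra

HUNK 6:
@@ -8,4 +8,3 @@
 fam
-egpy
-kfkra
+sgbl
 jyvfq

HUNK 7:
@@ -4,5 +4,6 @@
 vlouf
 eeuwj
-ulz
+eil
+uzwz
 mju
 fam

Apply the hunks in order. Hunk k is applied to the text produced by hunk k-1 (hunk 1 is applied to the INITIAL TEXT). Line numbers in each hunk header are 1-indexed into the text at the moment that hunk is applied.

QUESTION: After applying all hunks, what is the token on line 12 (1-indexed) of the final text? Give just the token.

Hunk 1: at line 6 remove [gtinh] add [kfkra,jyvfq] -> 9 lines: gvn yys xdtfn pssp qxpk egpy kfkra jyvfq drcb
Hunk 2: at line 3 remove [pssp] add [mcn,eeuwj,zjv] -> 11 lines: gvn yys xdtfn mcn eeuwj zjv qxpk egpy kfkra jyvfq drcb
Hunk 3: at line 2 remove [mcn] add [vlouf] -> 11 lines: gvn yys xdtfn vlouf eeuwj zjv qxpk egpy kfkra jyvfq drcb
Hunk 4: at line 5 remove [zjv,qxpk] add [kit] -> 10 lines: gvn yys xdtfn vlouf eeuwj kit egpy kfkra jyvfq drcb
Hunk 5: at line 4 remove [kit] add [ulz,mju,fam] -> 12 lines: gvn yys xdtfn vlouf eeuwj ulz mju fam egpy kfkra jyvfq drcb
Hunk 6: at line 8 remove [egpy,kfkra] add [sgbl] -> 11 lines: gvn yys xdtfn vlouf eeuwj ulz mju fam sgbl jyvfq drcb
Hunk 7: at line 4 remove [ulz] add [eil,uzwz] -> 12 lines: gvn yys xdtfn vlouf eeuwj eil uzwz mju fam sgbl jyvfq drcb
Final line 12: drcb

Answer: drcb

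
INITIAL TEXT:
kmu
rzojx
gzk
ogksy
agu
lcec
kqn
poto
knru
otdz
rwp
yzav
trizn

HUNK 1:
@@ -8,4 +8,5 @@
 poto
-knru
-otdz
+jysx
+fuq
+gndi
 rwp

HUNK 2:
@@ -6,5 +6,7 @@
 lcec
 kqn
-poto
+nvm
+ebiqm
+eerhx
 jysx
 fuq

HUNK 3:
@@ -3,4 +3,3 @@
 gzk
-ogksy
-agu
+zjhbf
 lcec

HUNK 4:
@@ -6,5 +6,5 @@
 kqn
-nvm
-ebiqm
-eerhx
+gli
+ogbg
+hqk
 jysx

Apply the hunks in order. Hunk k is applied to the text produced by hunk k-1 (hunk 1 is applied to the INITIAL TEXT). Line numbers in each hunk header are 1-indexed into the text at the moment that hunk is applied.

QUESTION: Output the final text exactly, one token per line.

Hunk 1: at line 8 remove [knru,otdz] add [jysx,fuq,gndi] -> 14 lines: kmu rzojx gzk ogksy agu lcec kqn poto jysx fuq gndi rwp yzav trizn
Hunk 2: at line 6 remove [poto] add [nvm,ebiqm,eerhx] -> 16 lines: kmu rzojx gzk ogksy agu lcec kqn nvm ebiqm eerhx jysx fuq gndi rwp yzav trizn
Hunk 3: at line 3 remove [ogksy,agu] add [zjhbf] -> 15 lines: kmu rzojx gzk zjhbf lcec kqn nvm ebiqm eerhx jysx fuq gndi rwp yzav trizn
Hunk 4: at line 6 remove [nvm,ebiqm,eerhx] add [gli,ogbg,hqk] -> 15 lines: kmu rzojx gzk zjhbf lcec kqn gli ogbg hqk jysx fuq gndi rwp yzav trizn

Answer: kmu
rzojx
gzk
zjhbf
lcec
kqn
gli
ogbg
hqk
jysx
fuq
gndi
rwp
yzav
trizn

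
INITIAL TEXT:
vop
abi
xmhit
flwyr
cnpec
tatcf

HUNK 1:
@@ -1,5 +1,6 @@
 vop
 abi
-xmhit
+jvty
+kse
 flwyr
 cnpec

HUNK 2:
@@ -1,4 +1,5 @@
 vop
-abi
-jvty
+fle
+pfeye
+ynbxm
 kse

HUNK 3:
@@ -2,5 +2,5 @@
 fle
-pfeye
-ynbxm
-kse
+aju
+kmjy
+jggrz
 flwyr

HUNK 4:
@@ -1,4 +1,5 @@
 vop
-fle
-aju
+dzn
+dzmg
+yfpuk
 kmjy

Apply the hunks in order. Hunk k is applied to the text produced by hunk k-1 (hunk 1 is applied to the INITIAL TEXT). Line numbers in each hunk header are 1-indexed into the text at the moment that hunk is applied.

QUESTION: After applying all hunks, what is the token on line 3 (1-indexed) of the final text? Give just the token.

Hunk 1: at line 1 remove [xmhit] add [jvty,kse] -> 7 lines: vop abi jvty kse flwyr cnpec tatcf
Hunk 2: at line 1 remove [abi,jvty] add [fle,pfeye,ynbxm] -> 8 lines: vop fle pfeye ynbxm kse flwyr cnpec tatcf
Hunk 3: at line 2 remove [pfeye,ynbxm,kse] add [aju,kmjy,jggrz] -> 8 lines: vop fle aju kmjy jggrz flwyr cnpec tatcf
Hunk 4: at line 1 remove [fle,aju] add [dzn,dzmg,yfpuk] -> 9 lines: vop dzn dzmg yfpuk kmjy jggrz flwyr cnpec tatcf
Final line 3: dzmg

Answer: dzmg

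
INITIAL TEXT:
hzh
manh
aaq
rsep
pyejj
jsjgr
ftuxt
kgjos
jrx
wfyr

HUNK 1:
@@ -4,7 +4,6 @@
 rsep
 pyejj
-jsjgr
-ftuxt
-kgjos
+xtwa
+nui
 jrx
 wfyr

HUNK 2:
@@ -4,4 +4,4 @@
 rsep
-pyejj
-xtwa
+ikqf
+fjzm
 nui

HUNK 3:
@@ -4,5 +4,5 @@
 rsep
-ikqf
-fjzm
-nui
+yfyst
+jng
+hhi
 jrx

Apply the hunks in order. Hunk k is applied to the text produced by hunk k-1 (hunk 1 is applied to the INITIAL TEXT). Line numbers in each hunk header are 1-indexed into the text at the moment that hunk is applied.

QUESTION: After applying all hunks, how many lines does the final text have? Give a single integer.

Answer: 9

Derivation:
Hunk 1: at line 4 remove [jsjgr,ftuxt,kgjos] add [xtwa,nui] -> 9 lines: hzh manh aaq rsep pyejj xtwa nui jrx wfyr
Hunk 2: at line 4 remove [pyejj,xtwa] add [ikqf,fjzm] -> 9 lines: hzh manh aaq rsep ikqf fjzm nui jrx wfyr
Hunk 3: at line 4 remove [ikqf,fjzm,nui] add [yfyst,jng,hhi] -> 9 lines: hzh manh aaq rsep yfyst jng hhi jrx wfyr
Final line count: 9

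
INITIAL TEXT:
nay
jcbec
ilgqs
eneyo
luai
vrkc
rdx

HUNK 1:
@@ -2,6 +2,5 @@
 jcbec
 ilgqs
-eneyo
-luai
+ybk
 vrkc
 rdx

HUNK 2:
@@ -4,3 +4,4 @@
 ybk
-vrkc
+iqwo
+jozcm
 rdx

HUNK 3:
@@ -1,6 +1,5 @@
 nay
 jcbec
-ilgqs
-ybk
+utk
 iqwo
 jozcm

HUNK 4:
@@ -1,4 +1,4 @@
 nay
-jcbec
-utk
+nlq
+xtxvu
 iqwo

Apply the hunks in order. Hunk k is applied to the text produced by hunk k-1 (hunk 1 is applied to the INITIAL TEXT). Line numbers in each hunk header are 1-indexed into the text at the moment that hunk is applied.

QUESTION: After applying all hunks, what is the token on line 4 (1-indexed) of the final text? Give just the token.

Answer: iqwo

Derivation:
Hunk 1: at line 2 remove [eneyo,luai] add [ybk] -> 6 lines: nay jcbec ilgqs ybk vrkc rdx
Hunk 2: at line 4 remove [vrkc] add [iqwo,jozcm] -> 7 lines: nay jcbec ilgqs ybk iqwo jozcm rdx
Hunk 3: at line 1 remove [ilgqs,ybk] add [utk] -> 6 lines: nay jcbec utk iqwo jozcm rdx
Hunk 4: at line 1 remove [jcbec,utk] add [nlq,xtxvu] -> 6 lines: nay nlq xtxvu iqwo jozcm rdx
Final line 4: iqwo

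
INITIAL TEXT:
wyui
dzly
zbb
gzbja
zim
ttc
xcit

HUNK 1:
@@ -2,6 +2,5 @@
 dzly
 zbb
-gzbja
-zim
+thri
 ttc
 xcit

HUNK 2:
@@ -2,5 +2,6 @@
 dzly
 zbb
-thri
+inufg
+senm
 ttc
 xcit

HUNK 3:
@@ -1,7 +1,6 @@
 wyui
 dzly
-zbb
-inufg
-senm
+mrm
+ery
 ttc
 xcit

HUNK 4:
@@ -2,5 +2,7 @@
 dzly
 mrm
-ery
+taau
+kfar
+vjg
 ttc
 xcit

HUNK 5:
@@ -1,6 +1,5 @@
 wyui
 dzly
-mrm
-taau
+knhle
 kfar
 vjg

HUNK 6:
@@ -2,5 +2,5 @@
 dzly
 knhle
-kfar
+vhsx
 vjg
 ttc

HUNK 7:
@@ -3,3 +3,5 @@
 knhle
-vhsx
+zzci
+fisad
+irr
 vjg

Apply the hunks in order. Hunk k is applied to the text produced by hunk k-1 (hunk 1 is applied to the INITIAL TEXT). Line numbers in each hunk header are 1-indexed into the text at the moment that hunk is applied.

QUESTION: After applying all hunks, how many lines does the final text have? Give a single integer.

Answer: 9

Derivation:
Hunk 1: at line 2 remove [gzbja,zim] add [thri] -> 6 lines: wyui dzly zbb thri ttc xcit
Hunk 2: at line 2 remove [thri] add [inufg,senm] -> 7 lines: wyui dzly zbb inufg senm ttc xcit
Hunk 3: at line 1 remove [zbb,inufg,senm] add [mrm,ery] -> 6 lines: wyui dzly mrm ery ttc xcit
Hunk 4: at line 2 remove [ery] add [taau,kfar,vjg] -> 8 lines: wyui dzly mrm taau kfar vjg ttc xcit
Hunk 5: at line 1 remove [mrm,taau] add [knhle] -> 7 lines: wyui dzly knhle kfar vjg ttc xcit
Hunk 6: at line 2 remove [kfar] add [vhsx] -> 7 lines: wyui dzly knhle vhsx vjg ttc xcit
Hunk 7: at line 3 remove [vhsx] add [zzci,fisad,irr] -> 9 lines: wyui dzly knhle zzci fisad irr vjg ttc xcit
Final line count: 9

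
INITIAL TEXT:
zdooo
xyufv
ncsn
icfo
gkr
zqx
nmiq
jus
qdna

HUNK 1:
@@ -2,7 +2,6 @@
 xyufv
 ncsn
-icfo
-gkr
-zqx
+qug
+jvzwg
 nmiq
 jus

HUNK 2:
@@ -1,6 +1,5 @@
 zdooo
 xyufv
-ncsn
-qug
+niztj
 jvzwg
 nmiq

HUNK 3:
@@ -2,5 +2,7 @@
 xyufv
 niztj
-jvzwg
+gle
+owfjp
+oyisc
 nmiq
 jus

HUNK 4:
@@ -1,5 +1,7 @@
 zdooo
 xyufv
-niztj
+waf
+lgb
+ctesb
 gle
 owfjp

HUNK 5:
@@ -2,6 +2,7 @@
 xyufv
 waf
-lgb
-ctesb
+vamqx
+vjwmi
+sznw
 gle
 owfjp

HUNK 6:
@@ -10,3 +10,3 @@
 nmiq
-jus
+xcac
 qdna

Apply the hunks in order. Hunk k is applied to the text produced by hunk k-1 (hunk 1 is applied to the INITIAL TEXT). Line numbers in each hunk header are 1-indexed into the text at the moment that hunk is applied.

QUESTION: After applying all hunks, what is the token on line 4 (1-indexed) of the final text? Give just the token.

Hunk 1: at line 2 remove [icfo,gkr,zqx] add [qug,jvzwg] -> 8 lines: zdooo xyufv ncsn qug jvzwg nmiq jus qdna
Hunk 2: at line 1 remove [ncsn,qug] add [niztj] -> 7 lines: zdooo xyufv niztj jvzwg nmiq jus qdna
Hunk 3: at line 2 remove [jvzwg] add [gle,owfjp,oyisc] -> 9 lines: zdooo xyufv niztj gle owfjp oyisc nmiq jus qdna
Hunk 4: at line 1 remove [niztj] add [waf,lgb,ctesb] -> 11 lines: zdooo xyufv waf lgb ctesb gle owfjp oyisc nmiq jus qdna
Hunk 5: at line 2 remove [lgb,ctesb] add [vamqx,vjwmi,sznw] -> 12 lines: zdooo xyufv waf vamqx vjwmi sznw gle owfjp oyisc nmiq jus qdna
Hunk 6: at line 10 remove [jus] add [xcac] -> 12 lines: zdooo xyufv waf vamqx vjwmi sznw gle owfjp oyisc nmiq xcac qdna
Final line 4: vamqx

Answer: vamqx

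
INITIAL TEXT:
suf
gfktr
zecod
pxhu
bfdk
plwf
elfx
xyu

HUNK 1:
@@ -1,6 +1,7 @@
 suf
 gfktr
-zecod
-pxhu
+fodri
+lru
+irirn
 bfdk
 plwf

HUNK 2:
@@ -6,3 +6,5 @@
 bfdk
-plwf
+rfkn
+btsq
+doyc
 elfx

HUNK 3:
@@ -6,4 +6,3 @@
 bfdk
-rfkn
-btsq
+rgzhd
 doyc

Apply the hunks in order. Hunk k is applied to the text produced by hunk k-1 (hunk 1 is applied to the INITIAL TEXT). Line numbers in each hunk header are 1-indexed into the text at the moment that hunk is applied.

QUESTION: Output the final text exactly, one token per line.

Hunk 1: at line 1 remove [zecod,pxhu] add [fodri,lru,irirn] -> 9 lines: suf gfktr fodri lru irirn bfdk plwf elfx xyu
Hunk 2: at line 6 remove [plwf] add [rfkn,btsq,doyc] -> 11 lines: suf gfktr fodri lru irirn bfdk rfkn btsq doyc elfx xyu
Hunk 3: at line 6 remove [rfkn,btsq] add [rgzhd] -> 10 lines: suf gfktr fodri lru irirn bfdk rgzhd doyc elfx xyu

Answer: suf
gfktr
fodri
lru
irirn
bfdk
rgzhd
doyc
elfx
xyu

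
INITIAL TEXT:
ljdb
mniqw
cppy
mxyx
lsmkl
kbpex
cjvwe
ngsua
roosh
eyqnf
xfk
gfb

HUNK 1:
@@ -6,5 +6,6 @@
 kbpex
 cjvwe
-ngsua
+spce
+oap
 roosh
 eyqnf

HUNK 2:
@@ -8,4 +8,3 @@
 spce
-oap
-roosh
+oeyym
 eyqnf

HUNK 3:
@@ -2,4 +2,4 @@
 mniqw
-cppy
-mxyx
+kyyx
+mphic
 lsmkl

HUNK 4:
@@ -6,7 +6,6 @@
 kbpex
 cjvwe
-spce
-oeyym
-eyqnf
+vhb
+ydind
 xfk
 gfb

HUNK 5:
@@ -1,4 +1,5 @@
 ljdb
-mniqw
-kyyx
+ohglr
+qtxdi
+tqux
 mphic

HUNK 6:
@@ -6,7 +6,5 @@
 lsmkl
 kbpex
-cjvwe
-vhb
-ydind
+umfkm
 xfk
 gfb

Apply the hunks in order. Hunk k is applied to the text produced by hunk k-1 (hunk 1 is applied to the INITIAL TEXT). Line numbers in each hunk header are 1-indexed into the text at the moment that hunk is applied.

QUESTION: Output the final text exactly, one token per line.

Answer: ljdb
ohglr
qtxdi
tqux
mphic
lsmkl
kbpex
umfkm
xfk
gfb

Derivation:
Hunk 1: at line 6 remove [ngsua] add [spce,oap] -> 13 lines: ljdb mniqw cppy mxyx lsmkl kbpex cjvwe spce oap roosh eyqnf xfk gfb
Hunk 2: at line 8 remove [oap,roosh] add [oeyym] -> 12 lines: ljdb mniqw cppy mxyx lsmkl kbpex cjvwe spce oeyym eyqnf xfk gfb
Hunk 3: at line 2 remove [cppy,mxyx] add [kyyx,mphic] -> 12 lines: ljdb mniqw kyyx mphic lsmkl kbpex cjvwe spce oeyym eyqnf xfk gfb
Hunk 4: at line 6 remove [spce,oeyym,eyqnf] add [vhb,ydind] -> 11 lines: ljdb mniqw kyyx mphic lsmkl kbpex cjvwe vhb ydind xfk gfb
Hunk 5: at line 1 remove [mniqw,kyyx] add [ohglr,qtxdi,tqux] -> 12 lines: ljdb ohglr qtxdi tqux mphic lsmkl kbpex cjvwe vhb ydind xfk gfb
Hunk 6: at line 6 remove [cjvwe,vhb,ydind] add [umfkm] -> 10 lines: ljdb ohglr qtxdi tqux mphic lsmkl kbpex umfkm xfk gfb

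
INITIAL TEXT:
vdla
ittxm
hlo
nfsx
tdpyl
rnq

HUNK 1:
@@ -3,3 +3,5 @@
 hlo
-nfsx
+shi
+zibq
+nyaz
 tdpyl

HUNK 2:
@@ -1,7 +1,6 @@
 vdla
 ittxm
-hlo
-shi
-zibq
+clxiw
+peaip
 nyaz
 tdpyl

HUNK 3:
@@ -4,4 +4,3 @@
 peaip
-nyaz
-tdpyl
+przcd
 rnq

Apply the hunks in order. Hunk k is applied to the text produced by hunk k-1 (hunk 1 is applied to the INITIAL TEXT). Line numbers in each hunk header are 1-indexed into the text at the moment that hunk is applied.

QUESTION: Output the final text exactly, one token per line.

Hunk 1: at line 3 remove [nfsx] add [shi,zibq,nyaz] -> 8 lines: vdla ittxm hlo shi zibq nyaz tdpyl rnq
Hunk 2: at line 1 remove [hlo,shi,zibq] add [clxiw,peaip] -> 7 lines: vdla ittxm clxiw peaip nyaz tdpyl rnq
Hunk 3: at line 4 remove [nyaz,tdpyl] add [przcd] -> 6 lines: vdla ittxm clxiw peaip przcd rnq

Answer: vdla
ittxm
clxiw
peaip
przcd
rnq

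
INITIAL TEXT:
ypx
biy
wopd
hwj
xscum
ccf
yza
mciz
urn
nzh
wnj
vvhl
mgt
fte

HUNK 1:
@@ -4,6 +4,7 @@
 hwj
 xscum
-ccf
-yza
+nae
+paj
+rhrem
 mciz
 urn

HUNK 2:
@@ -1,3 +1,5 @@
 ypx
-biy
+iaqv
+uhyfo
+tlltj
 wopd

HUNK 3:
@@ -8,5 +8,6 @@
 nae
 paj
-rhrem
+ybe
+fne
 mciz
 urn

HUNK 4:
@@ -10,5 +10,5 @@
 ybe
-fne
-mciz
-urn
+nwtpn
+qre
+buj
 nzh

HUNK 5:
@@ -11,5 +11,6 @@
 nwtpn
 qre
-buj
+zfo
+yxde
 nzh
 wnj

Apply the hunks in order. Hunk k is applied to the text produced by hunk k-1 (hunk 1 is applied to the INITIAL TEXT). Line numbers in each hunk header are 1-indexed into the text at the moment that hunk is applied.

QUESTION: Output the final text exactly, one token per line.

Answer: ypx
iaqv
uhyfo
tlltj
wopd
hwj
xscum
nae
paj
ybe
nwtpn
qre
zfo
yxde
nzh
wnj
vvhl
mgt
fte

Derivation:
Hunk 1: at line 4 remove [ccf,yza] add [nae,paj,rhrem] -> 15 lines: ypx biy wopd hwj xscum nae paj rhrem mciz urn nzh wnj vvhl mgt fte
Hunk 2: at line 1 remove [biy] add [iaqv,uhyfo,tlltj] -> 17 lines: ypx iaqv uhyfo tlltj wopd hwj xscum nae paj rhrem mciz urn nzh wnj vvhl mgt fte
Hunk 3: at line 8 remove [rhrem] add [ybe,fne] -> 18 lines: ypx iaqv uhyfo tlltj wopd hwj xscum nae paj ybe fne mciz urn nzh wnj vvhl mgt fte
Hunk 4: at line 10 remove [fne,mciz,urn] add [nwtpn,qre,buj] -> 18 lines: ypx iaqv uhyfo tlltj wopd hwj xscum nae paj ybe nwtpn qre buj nzh wnj vvhl mgt fte
Hunk 5: at line 11 remove [buj] add [zfo,yxde] -> 19 lines: ypx iaqv uhyfo tlltj wopd hwj xscum nae paj ybe nwtpn qre zfo yxde nzh wnj vvhl mgt fte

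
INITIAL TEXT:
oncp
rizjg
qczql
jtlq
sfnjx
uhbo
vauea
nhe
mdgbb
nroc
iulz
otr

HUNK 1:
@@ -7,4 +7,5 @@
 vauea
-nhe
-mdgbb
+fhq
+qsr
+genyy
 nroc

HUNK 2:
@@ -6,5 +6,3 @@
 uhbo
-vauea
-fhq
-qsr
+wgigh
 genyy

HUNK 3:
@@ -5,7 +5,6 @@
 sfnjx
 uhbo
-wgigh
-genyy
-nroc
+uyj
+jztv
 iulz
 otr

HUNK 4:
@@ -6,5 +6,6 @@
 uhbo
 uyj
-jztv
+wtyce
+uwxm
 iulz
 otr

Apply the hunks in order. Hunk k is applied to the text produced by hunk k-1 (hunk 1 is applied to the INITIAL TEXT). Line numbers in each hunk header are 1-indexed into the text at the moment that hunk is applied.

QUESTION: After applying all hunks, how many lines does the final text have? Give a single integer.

Hunk 1: at line 7 remove [nhe,mdgbb] add [fhq,qsr,genyy] -> 13 lines: oncp rizjg qczql jtlq sfnjx uhbo vauea fhq qsr genyy nroc iulz otr
Hunk 2: at line 6 remove [vauea,fhq,qsr] add [wgigh] -> 11 lines: oncp rizjg qczql jtlq sfnjx uhbo wgigh genyy nroc iulz otr
Hunk 3: at line 5 remove [wgigh,genyy,nroc] add [uyj,jztv] -> 10 lines: oncp rizjg qczql jtlq sfnjx uhbo uyj jztv iulz otr
Hunk 4: at line 6 remove [jztv] add [wtyce,uwxm] -> 11 lines: oncp rizjg qczql jtlq sfnjx uhbo uyj wtyce uwxm iulz otr
Final line count: 11

Answer: 11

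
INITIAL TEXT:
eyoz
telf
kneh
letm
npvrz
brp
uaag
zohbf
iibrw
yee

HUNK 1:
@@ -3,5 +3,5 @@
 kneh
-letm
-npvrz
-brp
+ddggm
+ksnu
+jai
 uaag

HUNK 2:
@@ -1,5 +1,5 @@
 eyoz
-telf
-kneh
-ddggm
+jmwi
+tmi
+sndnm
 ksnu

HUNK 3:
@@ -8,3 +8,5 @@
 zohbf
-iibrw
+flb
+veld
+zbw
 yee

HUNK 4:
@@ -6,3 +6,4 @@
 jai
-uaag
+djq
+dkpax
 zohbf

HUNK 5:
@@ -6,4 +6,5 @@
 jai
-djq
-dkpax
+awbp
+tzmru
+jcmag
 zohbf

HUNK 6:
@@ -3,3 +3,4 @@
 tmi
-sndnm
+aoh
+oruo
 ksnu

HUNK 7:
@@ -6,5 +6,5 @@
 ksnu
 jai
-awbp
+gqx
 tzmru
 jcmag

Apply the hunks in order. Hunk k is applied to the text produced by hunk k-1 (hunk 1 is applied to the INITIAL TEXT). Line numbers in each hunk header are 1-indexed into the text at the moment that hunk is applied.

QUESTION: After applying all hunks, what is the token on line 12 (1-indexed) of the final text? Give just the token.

Hunk 1: at line 3 remove [letm,npvrz,brp] add [ddggm,ksnu,jai] -> 10 lines: eyoz telf kneh ddggm ksnu jai uaag zohbf iibrw yee
Hunk 2: at line 1 remove [telf,kneh,ddggm] add [jmwi,tmi,sndnm] -> 10 lines: eyoz jmwi tmi sndnm ksnu jai uaag zohbf iibrw yee
Hunk 3: at line 8 remove [iibrw] add [flb,veld,zbw] -> 12 lines: eyoz jmwi tmi sndnm ksnu jai uaag zohbf flb veld zbw yee
Hunk 4: at line 6 remove [uaag] add [djq,dkpax] -> 13 lines: eyoz jmwi tmi sndnm ksnu jai djq dkpax zohbf flb veld zbw yee
Hunk 5: at line 6 remove [djq,dkpax] add [awbp,tzmru,jcmag] -> 14 lines: eyoz jmwi tmi sndnm ksnu jai awbp tzmru jcmag zohbf flb veld zbw yee
Hunk 6: at line 3 remove [sndnm] add [aoh,oruo] -> 15 lines: eyoz jmwi tmi aoh oruo ksnu jai awbp tzmru jcmag zohbf flb veld zbw yee
Hunk 7: at line 6 remove [awbp] add [gqx] -> 15 lines: eyoz jmwi tmi aoh oruo ksnu jai gqx tzmru jcmag zohbf flb veld zbw yee
Final line 12: flb

Answer: flb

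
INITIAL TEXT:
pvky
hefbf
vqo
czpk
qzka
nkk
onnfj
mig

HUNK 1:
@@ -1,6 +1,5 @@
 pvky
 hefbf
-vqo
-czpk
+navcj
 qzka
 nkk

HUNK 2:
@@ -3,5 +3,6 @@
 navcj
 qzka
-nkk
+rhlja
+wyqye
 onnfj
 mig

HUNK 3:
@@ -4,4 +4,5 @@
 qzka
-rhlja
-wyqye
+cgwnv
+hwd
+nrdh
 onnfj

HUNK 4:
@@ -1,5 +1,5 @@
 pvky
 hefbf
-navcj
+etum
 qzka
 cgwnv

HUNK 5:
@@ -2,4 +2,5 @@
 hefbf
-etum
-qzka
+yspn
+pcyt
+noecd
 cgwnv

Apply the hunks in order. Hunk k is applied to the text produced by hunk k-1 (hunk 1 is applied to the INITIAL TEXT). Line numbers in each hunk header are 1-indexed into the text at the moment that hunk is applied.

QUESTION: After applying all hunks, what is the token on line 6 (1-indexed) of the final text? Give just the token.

Hunk 1: at line 1 remove [vqo,czpk] add [navcj] -> 7 lines: pvky hefbf navcj qzka nkk onnfj mig
Hunk 2: at line 3 remove [nkk] add [rhlja,wyqye] -> 8 lines: pvky hefbf navcj qzka rhlja wyqye onnfj mig
Hunk 3: at line 4 remove [rhlja,wyqye] add [cgwnv,hwd,nrdh] -> 9 lines: pvky hefbf navcj qzka cgwnv hwd nrdh onnfj mig
Hunk 4: at line 1 remove [navcj] add [etum] -> 9 lines: pvky hefbf etum qzka cgwnv hwd nrdh onnfj mig
Hunk 5: at line 2 remove [etum,qzka] add [yspn,pcyt,noecd] -> 10 lines: pvky hefbf yspn pcyt noecd cgwnv hwd nrdh onnfj mig
Final line 6: cgwnv

Answer: cgwnv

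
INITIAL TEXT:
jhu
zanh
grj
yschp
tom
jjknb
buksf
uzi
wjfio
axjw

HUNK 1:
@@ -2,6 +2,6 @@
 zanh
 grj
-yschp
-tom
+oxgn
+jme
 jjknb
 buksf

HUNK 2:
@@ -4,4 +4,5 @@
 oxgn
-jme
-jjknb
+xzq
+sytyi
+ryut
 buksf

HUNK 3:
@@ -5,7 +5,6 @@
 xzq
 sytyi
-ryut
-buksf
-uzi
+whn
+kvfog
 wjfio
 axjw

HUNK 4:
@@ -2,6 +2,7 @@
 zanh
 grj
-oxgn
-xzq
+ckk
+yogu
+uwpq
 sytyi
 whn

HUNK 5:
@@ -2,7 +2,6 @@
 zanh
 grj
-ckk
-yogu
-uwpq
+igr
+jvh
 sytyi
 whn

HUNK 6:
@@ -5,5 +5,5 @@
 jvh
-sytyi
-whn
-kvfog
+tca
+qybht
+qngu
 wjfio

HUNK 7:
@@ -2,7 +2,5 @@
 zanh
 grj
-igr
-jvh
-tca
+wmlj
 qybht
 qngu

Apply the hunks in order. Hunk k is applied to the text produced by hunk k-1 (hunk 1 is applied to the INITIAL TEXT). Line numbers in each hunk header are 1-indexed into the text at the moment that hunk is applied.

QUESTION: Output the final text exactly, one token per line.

Answer: jhu
zanh
grj
wmlj
qybht
qngu
wjfio
axjw

Derivation:
Hunk 1: at line 2 remove [yschp,tom] add [oxgn,jme] -> 10 lines: jhu zanh grj oxgn jme jjknb buksf uzi wjfio axjw
Hunk 2: at line 4 remove [jme,jjknb] add [xzq,sytyi,ryut] -> 11 lines: jhu zanh grj oxgn xzq sytyi ryut buksf uzi wjfio axjw
Hunk 3: at line 5 remove [ryut,buksf,uzi] add [whn,kvfog] -> 10 lines: jhu zanh grj oxgn xzq sytyi whn kvfog wjfio axjw
Hunk 4: at line 2 remove [oxgn,xzq] add [ckk,yogu,uwpq] -> 11 lines: jhu zanh grj ckk yogu uwpq sytyi whn kvfog wjfio axjw
Hunk 5: at line 2 remove [ckk,yogu,uwpq] add [igr,jvh] -> 10 lines: jhu zanh grj igr jvh sytyi whn kvfog wjfio axjw
Hunk 6: at line 5 remove [sytyi,whn,kvfog] add [tca,qybht,qngu] -> 10 lines: jhu zanh grj igr jvh tca qybht qngu wjfio axjw
Hunk 7: at line 2 remove [igr,jvh,tca] add [wmlj] -> 8 lines: jhu zanh grj wmlj qybht qngu wjfio axjw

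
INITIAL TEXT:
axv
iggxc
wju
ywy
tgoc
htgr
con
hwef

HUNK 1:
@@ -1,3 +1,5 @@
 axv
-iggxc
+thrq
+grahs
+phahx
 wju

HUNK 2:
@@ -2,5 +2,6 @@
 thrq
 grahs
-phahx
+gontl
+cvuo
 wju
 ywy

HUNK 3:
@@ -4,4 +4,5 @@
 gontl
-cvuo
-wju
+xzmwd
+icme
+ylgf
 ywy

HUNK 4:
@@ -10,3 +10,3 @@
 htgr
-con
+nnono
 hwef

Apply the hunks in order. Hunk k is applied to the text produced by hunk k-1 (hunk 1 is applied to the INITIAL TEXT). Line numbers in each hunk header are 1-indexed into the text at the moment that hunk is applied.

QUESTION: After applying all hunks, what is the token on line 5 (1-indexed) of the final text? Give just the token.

Answer: xzmwd

Derivation:
Hunk 1: at line 1 remove [iggxc] add [thrq,grahs,phahx] -> 10 lines: axv thrq grahs phahx wju ywy tgoc htgr con hwef
Hunk 2: at line 2 remove [phahx] add [gontl,cvuo] -> 11 lines: axv thrq grahs gontl cvuo wju ywy tgoc htgr con hwef
Hunk 3: at line 4 remove [cvuo,wju] add [xzmwd,icme,ylgf] -> 12 lines: axv thrq grahs gontl xzmwd icme ylgf ywy tgoc htgr con hwef
Hunk 4: at line 10 remove [con] add [nnono] -> 12 lines: axv thrq grahs gontl xzmwd icme ylgf ywy tgoc htgr nnono hwef
Final line 5: xzmwd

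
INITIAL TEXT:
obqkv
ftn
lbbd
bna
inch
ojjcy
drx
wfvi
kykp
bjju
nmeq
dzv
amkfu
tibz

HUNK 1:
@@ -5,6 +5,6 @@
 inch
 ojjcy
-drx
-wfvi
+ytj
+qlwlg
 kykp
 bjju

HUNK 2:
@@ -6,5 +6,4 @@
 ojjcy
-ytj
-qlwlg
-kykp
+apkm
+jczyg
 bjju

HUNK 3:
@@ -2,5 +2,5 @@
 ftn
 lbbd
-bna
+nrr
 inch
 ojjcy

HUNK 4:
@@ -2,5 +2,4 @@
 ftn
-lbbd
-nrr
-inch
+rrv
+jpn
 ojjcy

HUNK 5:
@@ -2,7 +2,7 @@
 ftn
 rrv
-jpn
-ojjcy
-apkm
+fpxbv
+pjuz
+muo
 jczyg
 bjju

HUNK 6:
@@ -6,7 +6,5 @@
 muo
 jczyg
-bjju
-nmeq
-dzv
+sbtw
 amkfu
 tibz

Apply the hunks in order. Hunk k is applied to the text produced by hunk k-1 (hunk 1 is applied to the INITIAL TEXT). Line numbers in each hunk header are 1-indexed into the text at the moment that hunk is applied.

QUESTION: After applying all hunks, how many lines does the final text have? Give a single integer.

Answer: 10

Derivation:
Hunk 1: at line 5 remove [drx,wfvi] add [ytj,qlwlg] -> 14 lines: obqkv ftn lbbd bna inch ojjcy ytj qlwlg kykp bjju nmeq dzv amkfu tibz
Hunk 2: at line 6 remove [ytj,qlwlg,kykp] add [apkm,jczyg] -> 13 lines: obqkv ftn lbbd bna inch ojjcy apkm jczyg bjju nmeq dzv amkfu tibz
Hunk 3: at line 2 remove [bna] add [nrr] -> 13 lines: obqkv ftn lbbd nrr inch ojjcy apkm jczyg bjju nmeq dzv amkfu tibz
Hunk 4: at line 2 remove [lbbd,nrr,inch] add [rrv,jpn] -> 12 lines: obqkv ftn rrv jpn ojjcy apkm jczyg bjju nmeq dzv amkfu tibz
Hunk 5: at line 2 remove [jpn,ojjcy,apkm] add [fpxbv,pjuz,muo] -> 12 lines: obqkv ftn rrv fpxbv pjuz muo jczyg bjju nmeq dzv amkfu tibz
Hunk 6: at line 6 remove [bjju,nmeq,dzv] add [sbtw] -> 10 lines: obqkv ftn rrv fpxbv pjuz muo jczyg sbtw amkfu tibz
Final line count: 10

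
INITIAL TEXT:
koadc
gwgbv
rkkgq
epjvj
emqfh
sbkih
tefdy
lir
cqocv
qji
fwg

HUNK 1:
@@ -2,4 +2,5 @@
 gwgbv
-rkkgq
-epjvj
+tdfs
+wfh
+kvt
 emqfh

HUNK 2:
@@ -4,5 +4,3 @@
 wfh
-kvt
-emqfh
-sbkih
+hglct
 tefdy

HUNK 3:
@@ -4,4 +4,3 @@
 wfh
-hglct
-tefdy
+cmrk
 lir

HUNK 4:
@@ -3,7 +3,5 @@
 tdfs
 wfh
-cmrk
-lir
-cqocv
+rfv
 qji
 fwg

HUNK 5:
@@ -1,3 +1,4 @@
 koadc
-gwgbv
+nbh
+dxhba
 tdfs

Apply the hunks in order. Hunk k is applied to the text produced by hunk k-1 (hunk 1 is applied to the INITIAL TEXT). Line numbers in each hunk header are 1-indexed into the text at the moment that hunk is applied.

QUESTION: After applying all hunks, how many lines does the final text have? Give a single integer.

Hunk 1: at line 2 remove [rkkgq,epjvj] add [tdfs,wfh,kvt] -> 12 lines: koadc gwgbv tdfs wfh kvt emqfh sbkih tefdy lir cqocv qji fwg
Hunk 2: at line 4 remove [kvt,emqfh,sbkih] add [hglct] -> 10 lines: koadc gwgbv tdfs wfh hglct tefdy lir cqocv qji fwg
Hunk 3: at line 4 remove [hglct,tefdy] add [cmrk] -> 9 lines: koadc gwgbv tdfs wfh cmrk lir cqocv qji fwg
Hunk 4: at line 3 remove [cmrk,lir,cqocv] add [rfv] -> 7 lines: koadc gwgbv tdfs wfh rfv qji fwg
Hunk 5: at line 1 remove [gwgbv] add [nbh,dxhba] -> 8 lines: koadc nbh dxhba tdfs wfh rfv qji fwg
Final line count: 8

Answer: 8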